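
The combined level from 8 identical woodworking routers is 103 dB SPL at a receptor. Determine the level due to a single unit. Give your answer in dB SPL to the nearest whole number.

For N identical incoherent sources L_total = L₁ + 10·log₁₀ N, so L₁ = 103 − 10·log₁₀(8) = 103 − 9.031.

94 dB SPL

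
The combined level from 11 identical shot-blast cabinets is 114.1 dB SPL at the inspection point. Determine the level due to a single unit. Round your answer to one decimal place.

11 equal contributions raise the level by 10·log₁₀ 11 = 10.414 dB, so each unit alone gives 114.1 − 10.414.

103.7 dB SPL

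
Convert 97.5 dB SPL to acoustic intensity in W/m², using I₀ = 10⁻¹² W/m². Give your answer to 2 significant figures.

0.0056 W/m²

L = 10·log₁₀(I/I₀) ⇒ I = I₀·10^(L/10) = 10⁻¹² × 10^9.75.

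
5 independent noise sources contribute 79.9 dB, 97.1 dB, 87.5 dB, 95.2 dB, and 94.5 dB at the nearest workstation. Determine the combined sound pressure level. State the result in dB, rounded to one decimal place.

100.8 dB

For uncorrelated sources the intensities add, so convert each level to linear form, sum, and take 10·log₁₀ of the total.
Σ 10^(L/10) = 10^(79.9/10) + 10^(97.1/10) + 10^(87.5/10) + 10^(95.2/10) + 10^(94.5/10) = 1.192e+10.
L_total = 10·log₁₀(1.192e+10) = 100.76 dB.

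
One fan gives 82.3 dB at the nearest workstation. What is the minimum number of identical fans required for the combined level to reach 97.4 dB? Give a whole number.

The shortfall is 97.4 − 82.3 = 15.1 dB, and N units add 10·log₁₀ N, so need 10·log₁₀ N ≥ 15.1.
N ≥ 10^(15.1/10) = 32.359, so N = 33.

33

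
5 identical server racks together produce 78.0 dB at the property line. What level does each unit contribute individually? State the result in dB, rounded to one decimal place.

71.0 dB

5 equal contributions raise the level by 10·log₁₀ 5 = 6.990 dB, so each unit alone gives 78.0 − 6.990.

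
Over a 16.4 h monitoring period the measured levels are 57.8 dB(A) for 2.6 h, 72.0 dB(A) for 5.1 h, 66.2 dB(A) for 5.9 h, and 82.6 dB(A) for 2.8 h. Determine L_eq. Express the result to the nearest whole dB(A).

76 dB(A)

L_eq = 10·log₁₀[(1/T)·Σ tᵢ·10^(Lᵢ/10)] with T = 16.4 h.
Σ tᵢ·10^(Lᵢ/10) = 2.6·10^(57.8/10) + 5.1·10^(72.0/10) + 5.9·10^(66.2/10) + 2.8·10^(82.6/10) = 6.165e+08.
L_eq = 10·log₁₀(6.165e+08/16.4) = 75.75 dB(A).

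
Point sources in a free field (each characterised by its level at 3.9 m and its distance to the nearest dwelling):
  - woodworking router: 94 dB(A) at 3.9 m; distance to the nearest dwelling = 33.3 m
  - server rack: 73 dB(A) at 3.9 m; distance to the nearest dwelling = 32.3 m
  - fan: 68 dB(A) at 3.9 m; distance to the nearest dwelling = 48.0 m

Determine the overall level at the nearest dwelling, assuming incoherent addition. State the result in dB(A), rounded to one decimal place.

75.4 dB(A)

Apply inverse-square spreading to bring every level to the receiver, then sum 10^(L/10).
woodworking router: 94 − 20·log₁₀(33.3/3.9) = 94 − 18.63 = 75.37 dB(A).
server rack: 73 − 20·log₁₀(32.3/3.9) = 73 − 18.36 = 54.64 dB(A).
fan: 68 − 20·log₁₀(48.0/3.9) = 68 − 21.80 = 46.20 dB(A).
Σ 10^(L/10) = 3.479e+07 → L_total = 10·log₁₀(3.479e+07) = 75.41 dB(A).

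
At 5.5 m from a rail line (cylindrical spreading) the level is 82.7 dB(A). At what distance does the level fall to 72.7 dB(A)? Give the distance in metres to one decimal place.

55.0 m

Line-source spreading drops the level by 10·log₁₀(r₂/r₁); inverting, r₂/r₁ = 10^(ΔL/10).
r₂ = 5.5·10^((82.7−72.7)/10) = 5.5·10^(10.0/10) = 55.00 m.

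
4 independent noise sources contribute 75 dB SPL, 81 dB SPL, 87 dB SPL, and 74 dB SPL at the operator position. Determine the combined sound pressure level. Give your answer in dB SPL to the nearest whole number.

For uncorrelated sources the intensities add, so convert each level to linear form, sum, and take 10·log₁₀ of the total.
Σ 10^(L/10) = 10^(75/10) + 10^(81/10) + 10^(87/10) + 10^(74/10) = 6.838e+08.
L_total = 10·log₁₀(6.838e+08) = 88.35 dB SPL.

88 dB SPL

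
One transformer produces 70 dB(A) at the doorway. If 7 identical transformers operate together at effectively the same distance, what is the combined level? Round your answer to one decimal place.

N identical incoherent sources raise the level by 10·log₁₀ N.
L_total = 70 + 10·log₁₀(7) = 70 + 8.451 = 78.45 dB(A).

78.5 dB(A)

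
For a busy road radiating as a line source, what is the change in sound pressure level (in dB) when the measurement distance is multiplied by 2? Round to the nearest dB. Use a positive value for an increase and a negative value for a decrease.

-3 dB

Line-source spreading: ΔL = −10·log₁₀(r₂/r₁).
ΔL = −10·log₁₀(2) = -3.01 dB.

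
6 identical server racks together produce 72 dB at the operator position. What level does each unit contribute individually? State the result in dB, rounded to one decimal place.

64.2 dB

Dividing the total intensity by 6 lowers the level by 10·log₁₀ 6 = 7.782 dB: L₁ = 72 − 7.782.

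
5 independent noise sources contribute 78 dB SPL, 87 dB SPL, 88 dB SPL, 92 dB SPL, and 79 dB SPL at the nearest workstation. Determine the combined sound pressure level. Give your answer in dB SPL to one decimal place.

94.6 dB SPL

Incoherent sources combine by intensity addition: L_total = 10·log₁₀(Σ 10^(L_i/10)).
Σ 10^(L/10) = 10^(78/10) + 10^(87/10) + 10^(88/10) + 10^(92/10) + 10^(79/10) = 2.860e+09.
L_total = 10·log₁₀(2.860e+09) = 94.56 dB SPL.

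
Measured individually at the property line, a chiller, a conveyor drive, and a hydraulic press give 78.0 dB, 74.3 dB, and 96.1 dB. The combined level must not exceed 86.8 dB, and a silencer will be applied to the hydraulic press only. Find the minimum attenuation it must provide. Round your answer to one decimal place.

Everything except the hydraulic press sums to 10^(78.0/10) + 10^(74.3/10) = 9.001e+07 in linear terms, 79.54 dB.
The limit corresponds to 10^(86.8/10) = 4.786e+08; subtracting the fixed part leaves 3.886e+08 for the hydraulic press, i.e. 85.90 dB.
Required insertion loss = 96.1 − 85.90 = 10.20 dB.

10.2 dB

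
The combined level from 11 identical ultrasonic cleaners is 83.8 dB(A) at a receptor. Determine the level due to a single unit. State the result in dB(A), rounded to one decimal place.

73.4 dB(A)

Dividing the total intensity by 11 lowers the level by 10·log₁₀ 11 = 10.414 dB: L₁ = 83.8 − 10.414.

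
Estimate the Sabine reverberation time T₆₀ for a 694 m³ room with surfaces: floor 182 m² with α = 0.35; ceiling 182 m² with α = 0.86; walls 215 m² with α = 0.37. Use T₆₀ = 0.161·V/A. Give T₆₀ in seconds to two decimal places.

0.37 s

A = Σ Sᵢαᵢ = 182·0.35 + 182·0.86 + 215·0.37 = 299.77 m².
T₆₀ = 0.161 × 694 / 299.77 = 0.373 s.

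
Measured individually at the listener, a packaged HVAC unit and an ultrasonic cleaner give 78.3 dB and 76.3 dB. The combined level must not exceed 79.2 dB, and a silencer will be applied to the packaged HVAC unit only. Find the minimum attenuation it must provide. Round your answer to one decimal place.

2.2 dB

Everything except the packaged HVAC unit sums to 10^(76.3/10) = 4.266e+07 in linear terms, 76.30 dB.
The limit corresponds to 10^(79.2/10) = 8.318e+07; subtracting the fixed part leaves 4.052e+07 for the packaged HVAC unit, i.e. 76.08 dB.
Required insertion loss = 78.3 − 76.08 = 2.22 dB.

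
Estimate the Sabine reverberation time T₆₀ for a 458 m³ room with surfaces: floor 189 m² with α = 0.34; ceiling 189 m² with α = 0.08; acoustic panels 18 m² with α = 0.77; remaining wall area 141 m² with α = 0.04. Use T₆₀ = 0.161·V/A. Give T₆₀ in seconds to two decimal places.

A = Σ Sᵢαᵢ = 189·0.34 + 189·0.08 + 18·0.77 + 141·0.04 = 98.88 m².
T₆₀ = 0.161·V/A = 0.161·458/98.88 = 0.746 s.

0.75 s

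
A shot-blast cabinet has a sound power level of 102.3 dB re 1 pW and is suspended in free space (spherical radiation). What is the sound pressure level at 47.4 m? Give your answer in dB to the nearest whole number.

58 dB

The power spreads over a sphere of area 4π·r², so L_p = L_w − 10·log₁₀(4π·r²).
4π·r² = 2.823e+04 m², 10·log₁₀ of that is 44.508 dB.
L_p = 102.3 − 44.508 = 57.79 dB.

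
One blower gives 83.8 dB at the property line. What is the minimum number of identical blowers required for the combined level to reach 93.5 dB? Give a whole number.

10

The shortfall is 93.5 − 83.8 = 9.7 dB, and N units add 10·log₁₀ N, so need 10·log₁₀ N ≥ 9.7.
N ≥ 10^(9.7/10) = 9.333, so N = 10.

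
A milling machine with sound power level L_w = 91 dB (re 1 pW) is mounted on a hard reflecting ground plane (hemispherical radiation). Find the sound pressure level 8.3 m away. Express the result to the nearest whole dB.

65 dB

Free-field hemispherical radiation: L_p = L_w − 10·log₁₀(2π·r²), r = 8.3 m.
2π·r² = 432.8 m², 10·log₁₀ of that is 26.363 dB.
L_p = 91 − 26.363 = 64.64 dB.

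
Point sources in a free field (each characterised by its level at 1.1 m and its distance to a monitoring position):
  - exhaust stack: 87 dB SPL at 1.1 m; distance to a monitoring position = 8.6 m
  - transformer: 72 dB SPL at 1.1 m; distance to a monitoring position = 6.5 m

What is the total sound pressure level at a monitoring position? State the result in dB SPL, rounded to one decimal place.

69.4 dB SPL

Apply inverse-square spreading to bring every level to the receiver, then sum 10^(L/10).
exhaust stack: 87 − 20·log₁₀(8.6/1.1) = 87 − 17.86 = 69.14 dB SPL.
transformer: 72 − 20·log₁₀(6.5/1.1) = 72 − 15.43 = 56.57 dB SPL.
Σ 10^(L/10) = 8.653e+06 → L_total = 10·log₁₀(8.653e+06) = 69.37 dB SPL.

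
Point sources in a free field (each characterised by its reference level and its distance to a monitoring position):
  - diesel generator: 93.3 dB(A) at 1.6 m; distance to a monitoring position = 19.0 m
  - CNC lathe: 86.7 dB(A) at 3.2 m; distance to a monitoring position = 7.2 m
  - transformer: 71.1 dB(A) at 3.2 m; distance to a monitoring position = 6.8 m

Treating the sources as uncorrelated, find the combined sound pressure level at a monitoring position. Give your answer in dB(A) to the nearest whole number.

80 dB(A)

First find each source's level at the receiver (point-source: −20·log₁₀(r/r_ref)), then combine on an intensity basis.
diesel generator: 93.3 − 20·log₁₀(19.0/1.6) = 93.3 − 21.49 = 71.81 dB(A).
CNC lathe: 86.7 − 20·log₁₀(7.2/3.2) = 86.7 − 7.04 = 79.66 dB(A).
transformer: 71.1 − 20·log₁₀(6.8/3.2) = 71.1 − 6.55 = 64.55 dB(A).
Σ 10^(L/10) = 1.104e+08 → L_total = 10·log₁₀(1.104e+08) = 80.43 dB(A).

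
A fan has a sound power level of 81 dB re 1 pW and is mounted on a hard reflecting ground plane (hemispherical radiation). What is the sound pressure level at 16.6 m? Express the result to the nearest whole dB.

49 dB

Free-field hemispherical radiation: L_p = L_w − 10·log₁₀(2π·r²), r = 16.6 m.
2π·r² = 1731 m², 10·log₁₀ of that is 32.384 dB.
L_p = 81 − 32.384 = 48.62 dB.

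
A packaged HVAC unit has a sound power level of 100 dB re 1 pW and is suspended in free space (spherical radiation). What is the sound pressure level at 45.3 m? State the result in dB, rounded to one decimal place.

The power spreads over a sphere of area 4π·r², so L_p = L_w − 10·log₁₀(4π·r²).
4π·r² = 2.579e+04 m², 10·log₁₀ of that is 44.114 dB.
L_p = 100 − 44.114 = 55.89 dB.

55.9 dB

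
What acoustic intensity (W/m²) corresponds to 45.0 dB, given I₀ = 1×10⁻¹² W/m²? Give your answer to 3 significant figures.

L = 10·log₁₀(I/I₀) ⇒ I = I₀·10^(L/10) = 10⁻¹² × 10^4.50.

3.16e-08 W/m²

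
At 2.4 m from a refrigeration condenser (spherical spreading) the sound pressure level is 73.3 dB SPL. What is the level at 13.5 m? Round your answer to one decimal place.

58.3 dB SPL

Point-source attenuation: ΔL = 20·log₁₀(r₂/r₁) = 20·log₁₀(13.5/2.4) = 15.002 dB.
L₂ = 73.3 − 20·log₁₀(13.5/2.4) = 73.3 − 15.002 = 58.30 dB SPL.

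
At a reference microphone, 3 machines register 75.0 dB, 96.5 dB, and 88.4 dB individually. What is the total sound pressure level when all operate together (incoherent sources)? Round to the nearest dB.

97 dB

For uncorrelated sources the intensities add, so convert each level to linear form, sum, and take 10·log₁₀ of the total.
Σ 10^(L/10) = 10^(75.0/10) + 10^(96.5/10) + 10^(88.4/10) = 5.190e+09.
L_total = 10·log₁₀(5.190e+09) = 97.15 dB.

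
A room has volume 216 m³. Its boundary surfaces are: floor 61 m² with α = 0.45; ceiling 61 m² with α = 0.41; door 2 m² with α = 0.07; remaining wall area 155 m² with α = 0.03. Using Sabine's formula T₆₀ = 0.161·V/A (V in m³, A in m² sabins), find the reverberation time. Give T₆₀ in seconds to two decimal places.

Total absorption A = 61·0.45 + 61·0.41 + 2·0.07 + 155·0.03 = 57.25 m² sabins.
T₆₀ = 0.161·V/A = 0.161·216/57.25 = 0.607 s.

0.61 s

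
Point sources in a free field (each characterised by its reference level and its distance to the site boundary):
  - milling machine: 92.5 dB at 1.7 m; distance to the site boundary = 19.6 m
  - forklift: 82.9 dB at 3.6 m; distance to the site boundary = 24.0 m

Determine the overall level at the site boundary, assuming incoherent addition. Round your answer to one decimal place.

72.5 dB

Propagate each source to the receiver with L = L_ref − 20·log₁₀(r/r_ref), then add intensities.
milling machine: 92.5 − 20·log₁₀(19.6/1.7) = 92.5 − 21.24 = 71.26 dB.
forklift: 82.9 − 20·log₁₀(24.0/3.6) = 82.9 − 16.48 = 66.42 dB.
Σ 10^(L/10) = 1.776e+07 → L_total = 10·log₁₀(1.776e+07) = 72.50 dB.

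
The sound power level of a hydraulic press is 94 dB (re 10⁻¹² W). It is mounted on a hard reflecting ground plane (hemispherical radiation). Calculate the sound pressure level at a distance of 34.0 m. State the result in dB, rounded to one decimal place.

55.4 dB

Free-field hemispherical radiation: L_p = L_w − 10·log₁₀(2π·r²), r = 34.0 m.
2π·r² = 7263 m², 10·log₁₀ of that is 38.611 dB.
L_p = 94 − 38.611 = 55.39 dB.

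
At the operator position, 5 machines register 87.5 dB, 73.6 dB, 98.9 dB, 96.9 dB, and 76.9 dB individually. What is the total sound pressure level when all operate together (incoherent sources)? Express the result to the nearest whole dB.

Incoherent sources combine by intensity addition: L_total = 10·log₁₀(Σ 10^(L_i/10)).
Σ 10^(L/10) = 10^(87.5/10) + 10^(73.6/10) + 10^(98.9/10) + 10^(96.9/10) + 10^(76.9/10) = 1.329e+10.
L_total = 10·log₁₀(1.329e+10) = 101.24 dB.

101 dB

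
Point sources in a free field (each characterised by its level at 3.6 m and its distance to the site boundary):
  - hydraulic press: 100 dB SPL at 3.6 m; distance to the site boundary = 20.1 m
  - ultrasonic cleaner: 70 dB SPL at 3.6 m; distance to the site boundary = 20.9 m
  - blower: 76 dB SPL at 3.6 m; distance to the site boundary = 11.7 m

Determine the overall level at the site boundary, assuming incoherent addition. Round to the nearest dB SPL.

Apply inverse-square spreading to bring every level to the receiver, then sum 10^(L/10).
hydraulic press: 100 − 20·log₁₀(20.1/3.6) = 100 − 14.94 = 85.06 dB SPL.
ultrasonic cleaner: 70 − 20·log₁₀(20.9/3.6) = 70 − 15.28 = 54.72 dB SPL.
blower: 76 − 20·log₁₀(11.7/3.6) = 76 − 10.24 = 65.76 dB SPL.
Σ 10^(L/10) = 3.248e+08 → L_total = 10·log₁₀(3.248e+08) = 85.12 dB SPL.

85 dB SPL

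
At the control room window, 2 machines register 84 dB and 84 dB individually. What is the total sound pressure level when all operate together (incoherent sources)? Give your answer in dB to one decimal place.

87.0 dB

For uncorrelated sources the intensities add, so convert each level to linear form, sum, and take 10·log₁₀ of the total.
Σ 10^(L/10) = 10^(84/10) + 10^(84/10) = 5.024e+08.
L_total = 10·log₁₀(5.024e+08) = 87.01 dB.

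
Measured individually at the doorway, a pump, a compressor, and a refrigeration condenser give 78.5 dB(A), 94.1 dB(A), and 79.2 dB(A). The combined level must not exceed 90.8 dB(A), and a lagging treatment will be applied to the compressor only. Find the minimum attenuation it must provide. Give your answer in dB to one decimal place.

3.9 dB

Everything except the compressor sums to 10^(78.5/10) + 10^(79.2/10) = 1.540e+08 in linear terms, 81.87 dB(A).
To meet 90.8 dB(A) overall, the treated compressor may contribute at most 10^(90.8/10) − 1.540e+08 = 1.048e+09, i.e. 90.20 dB(A).
So the compressor must be reduced from 94.1 to 90.20 dB(A): IL = 3.90 dB.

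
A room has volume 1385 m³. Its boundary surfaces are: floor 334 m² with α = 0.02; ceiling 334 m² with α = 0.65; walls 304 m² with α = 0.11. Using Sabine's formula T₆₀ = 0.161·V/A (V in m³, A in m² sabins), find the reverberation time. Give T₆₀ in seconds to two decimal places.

0.87 s

Total absorption A = 334·0.02 + 334·0.65 + 304·0.11 = 257.22 m² sabins.
T₆₀ = 0.161·V/A = 0.161·1385/257.22 = 0.867 s.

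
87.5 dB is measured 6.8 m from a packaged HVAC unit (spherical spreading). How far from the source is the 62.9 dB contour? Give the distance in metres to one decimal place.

For a point source L₁ − L₂ = 20·log₁₀(r₂/r₁), so r₂ = r₁·10^((L₁−L₂)/20).
r₂ = 6.8·10^((87.5−62.9)/20) = 6.8·10^(24.6/20) = 115.48 m.

115.5 m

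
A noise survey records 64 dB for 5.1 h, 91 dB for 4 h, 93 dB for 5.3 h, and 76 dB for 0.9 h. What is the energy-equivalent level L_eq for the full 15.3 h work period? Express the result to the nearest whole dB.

90 dB

L_eq = 10·log₁₀[(1/T)·Σ tᵢ·10^(Lᵢ/10)] with T = 15.3 h.
Σ tᵢ·10^(Lᵢ/10) = 5.1·10^(64/10) + 4·10^(91/10) + 5.3·10^(93/10) + 0.9·10^(76/10) = 1.566e+10.
L_eq = 10·log₁₀(1.566e+10/15.3) = 90.10 dB.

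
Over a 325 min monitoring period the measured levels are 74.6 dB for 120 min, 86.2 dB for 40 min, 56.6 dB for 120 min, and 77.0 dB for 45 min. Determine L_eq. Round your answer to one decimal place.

78.4 dB

L_eq = 10·log₁₀[(1/T)·Σ tᵢ·10^(Lᵢ/10)] with T = 325 min.
Σ tᵢ·10^(Lᵢ/10) = 120·10^(74.6/10) + 40·10^(86.2/10) + 120·10^(56.6/10) + 45·10^(77.0/10) = 2.245e+10.
L_eq = 10·log₁₀(2.245e+10/325) = 78.39 dB.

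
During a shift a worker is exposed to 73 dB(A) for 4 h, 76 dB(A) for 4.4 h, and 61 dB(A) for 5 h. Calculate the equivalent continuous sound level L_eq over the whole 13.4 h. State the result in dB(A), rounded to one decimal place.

Weight each interval's intensity by its duration and average over T = 13.4 h:
Σ tᵢ·10^(Lᵢ/10) = 4·10^(73/10) + 4.4·10^(76/10) + 5·10^(61/10) = 2.613e+08.
L_eq = 10·log₁₀(2.613e+08/13.4) = 72.90 dB(A).

72.9 dB(A)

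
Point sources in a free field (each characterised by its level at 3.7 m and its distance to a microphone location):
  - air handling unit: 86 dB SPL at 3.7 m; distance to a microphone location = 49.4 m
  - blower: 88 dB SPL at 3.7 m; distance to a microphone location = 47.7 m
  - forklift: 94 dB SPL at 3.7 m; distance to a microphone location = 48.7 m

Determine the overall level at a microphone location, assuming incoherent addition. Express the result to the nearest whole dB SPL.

First find each source's level at the receiver (point-source: −20·log₁₀(r/r_ref)), then combine on an intensity basis.
air handling unit: 86 − 20·log₁₀(49.4/3.7) = 86 − 22.51 = 63.49 dB SPL.
blower: 88 − 20·log₁₀(47.7/3.7) = 88 − 22.21 = 65.79 dB SPL.
forklift: 94 − 20·log₁₀(48.7/3.7) = 94 − 22.39 = 71.61 dB SPL.
Σ 10^(L/10) = 2.053e+07 → L_total = 10·log₁₀(2.053e+07) = 73.12 dB SPL.

73 dB SPL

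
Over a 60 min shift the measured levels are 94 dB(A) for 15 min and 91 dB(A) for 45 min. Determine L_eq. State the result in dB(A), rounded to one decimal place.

The energy average is taken in the linear domain: L_eq = 10·log₁₀[(Σ tᵢ·10^(Lᵢ/10))/T], T = 60 min.
Σ tᵢ·10^(Lᵢ/10) = 15·10^(94/10) + 45·10^(91/10) = 9.433e+10.
L_eq = 10·log₁₀(9.433e+10/60) = 91.96 dB(A).

92.0 dB(A)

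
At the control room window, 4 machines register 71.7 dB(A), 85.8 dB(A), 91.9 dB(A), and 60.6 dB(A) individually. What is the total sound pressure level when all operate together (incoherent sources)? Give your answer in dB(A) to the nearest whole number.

For uncorrelated sources the intensities add, so convert each level to linear form, sum, and take 10·log₁₀ of the total.
Σ 10^(L/10) = 10^(71.7/10) + 10^(85.8/10) + 10^(91.9/10) + 10^(60.6/10) = 1.945e+09.
L_total = 10·log₁₀(1.945e+09) = 92.89 dB(A).

93 dB(A)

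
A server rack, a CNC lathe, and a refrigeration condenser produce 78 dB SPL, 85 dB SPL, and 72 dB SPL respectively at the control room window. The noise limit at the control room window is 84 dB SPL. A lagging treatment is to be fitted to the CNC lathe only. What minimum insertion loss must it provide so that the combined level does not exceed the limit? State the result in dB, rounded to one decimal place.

2.6 dB

Everything except the CNC lathe sums to 10^(78/10) + 10^(72/10) = 7.894e+07 in linear terms, 78.97 dB SPL.
To meet 84 dB SPL overall, the treated CNC lathe may contribute at most 10^(84/10) − 7.894e+07 = 1.722e+08, i.e. 82.36 dB SPL.
Required insertion loss = 85 − 82.36 = 2.64 dB.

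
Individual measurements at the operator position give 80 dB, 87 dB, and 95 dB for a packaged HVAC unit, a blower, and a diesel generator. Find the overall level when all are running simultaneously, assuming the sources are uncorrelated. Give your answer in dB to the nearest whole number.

For uncorrelated sources the intensities add, so convert each level to linear form, sum, and take 10·log₁₀ of the total.
Σ 10^(L/10) = 10^(80/10) + 10^(87/10) + 10^(95/10) = 3.763e+09.
L_total = 10·log₁₀(3.763e+09) = 95.76 dB.

96 dB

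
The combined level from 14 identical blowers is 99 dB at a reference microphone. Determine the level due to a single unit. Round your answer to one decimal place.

87.5 dB

14 equal contributions raise the level by 10·log₁₀ 14 = 11.461 dB, so each unit alone gives 99 − 11.461.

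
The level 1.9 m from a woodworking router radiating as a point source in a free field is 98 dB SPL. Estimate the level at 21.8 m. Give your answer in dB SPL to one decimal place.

76.8 dB SPL

For a point source, L₂ = L₁ − 20·log₁₀(r₂/r₁).
L₂ = 98 − 20·log₁₀(21.8/1.9) = 98 − 21.194 = 76.81 dB SPL.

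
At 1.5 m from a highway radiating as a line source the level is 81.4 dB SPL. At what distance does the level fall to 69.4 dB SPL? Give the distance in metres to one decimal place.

23.8 m

The 12.0 dB drop corresponds to a distance ratio of 10^(12.0/10) for a line source.
r₂ = 1.5·10^((81.4−69.4)/10) = 1.5·10^(12.0/10) = 23.77 m.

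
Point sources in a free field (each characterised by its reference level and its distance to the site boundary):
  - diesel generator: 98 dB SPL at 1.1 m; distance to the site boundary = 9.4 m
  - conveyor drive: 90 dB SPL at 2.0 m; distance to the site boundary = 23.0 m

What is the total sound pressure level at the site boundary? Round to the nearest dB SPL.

Propagate each source to the receiver with L = L_ref − 20·log₁₀(r/r_ref), then add intensities.
diesel generator: 98 − 20·log₁₀(9.4/1.1) = 98 − 18.63 = 79.37 dB SPL.
conveyor drive: 90 − 20·log₁₀(23.0/2.0) = 90 − 21.21 = 68.79 dB SPL.
Σ 10^(L/10) = 9.396e+07 → L_total = 10·log₁₀(9.396e+07) = 79.73 dB SPL.

80 dB SPL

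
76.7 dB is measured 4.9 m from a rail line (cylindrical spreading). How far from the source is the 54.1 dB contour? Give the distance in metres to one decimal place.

For a line source L₁ − L₂ = 10·log₁₀(r₂/r₁), so r₂ = r₁·10^((L₁−L₂)/10).
r₂ = 4.9·10^((76.7−54.1)/10) = 4.9·10^(22.6/10) = 891.65 m.

891.7 m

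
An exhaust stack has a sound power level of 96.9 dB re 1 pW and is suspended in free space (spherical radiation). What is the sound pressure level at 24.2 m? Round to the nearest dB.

58 dB

L_p = L_w − 10·log₁₀(4π·r²) with r = 24.2 m.
4π·r² = 7359 m², 10·log₁₀ of that is 38.668 dB.
L_p = 96.9 − 38.668 = 58.23 dB.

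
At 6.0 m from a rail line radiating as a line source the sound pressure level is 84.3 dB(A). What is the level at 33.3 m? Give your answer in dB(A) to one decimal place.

76.9 dB(A)

Cylindrical spreading from a line source gives a 10·log₁₀(r₂/r₁) drop.
L₂ = 84.3 − 10·log₁₀(33.3/6.0) = 84.3 − 7.443 = 76.86 dB(A).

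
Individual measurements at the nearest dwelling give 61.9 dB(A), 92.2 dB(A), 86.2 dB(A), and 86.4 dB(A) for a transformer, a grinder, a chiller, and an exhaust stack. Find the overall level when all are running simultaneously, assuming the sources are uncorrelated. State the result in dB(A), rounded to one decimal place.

Incoherent sources combine by intensity addition: L_total = 10·log₁₀(Σ 10^(L_i/10)).
Σ 10^(L/10) = 10^(61.9/10) + 10^(92.2/10) + 10^(86.2/10) + 10^(86.4/10) = 2.515e+09.
L_total = 10·log₁₀(2.515e+09) = 94.00 dB(A).

94.0 dB(A)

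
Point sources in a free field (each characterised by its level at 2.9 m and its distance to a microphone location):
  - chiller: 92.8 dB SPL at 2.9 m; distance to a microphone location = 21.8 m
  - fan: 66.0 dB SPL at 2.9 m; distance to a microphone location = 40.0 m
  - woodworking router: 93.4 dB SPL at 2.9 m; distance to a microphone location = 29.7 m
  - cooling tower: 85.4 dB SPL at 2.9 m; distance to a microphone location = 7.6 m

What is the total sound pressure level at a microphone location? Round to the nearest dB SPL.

80 dB SPL

Apply inverse-square spreading to bring every level to the receiver, then sum 10^(L/10).
chiller: 92.8 − 20·log₁₀(21.8/2.9) = 92.8 − 17.52 = 75.28 dB SPL.
fan: 66.0 − 20·log₁₀(40.0/2.9) = 66.0 − 22.79 = 43.21 dB SPL.
woodworking router: 93.4 − 20·log₁₀(29.7/2.9) = 93.4 − 20.21 = 73.19 dB SPL.
cooling tower: 85.4 − 20·log₁₀(7.6/2.9) = 85.4 − 8.37 = 77.03 dB SPL.
Σ 10^(L/10) = 1.051e+08 → L_total = 10·log₁₀(1.051e+08) = 80.22 dB SPL.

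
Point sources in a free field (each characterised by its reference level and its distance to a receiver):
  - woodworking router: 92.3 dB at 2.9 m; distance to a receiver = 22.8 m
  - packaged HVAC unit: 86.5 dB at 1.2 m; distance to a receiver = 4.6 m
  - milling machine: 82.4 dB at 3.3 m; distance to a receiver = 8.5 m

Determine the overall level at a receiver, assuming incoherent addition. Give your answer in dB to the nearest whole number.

First find each source's level at the receiver (point-source: −20·log₁₀(r/r_ref)), then combine on an intensity basis.
woodworking router: 92.3 − 20·log₁₀(22.8/2.9) = 92.3 − 17.91 = 74.39 dB.
packaged HVAC unit: 86.5 − 20·log₁₀(4.6/1.2) = 86.5 − 11.67 = 74.83 dB.
milling machine: 82.4 − 20·log₁₀(8.5/3.3) = 82.4 − 8.22 = 74.18 dB.
Σ 10^(L/10) = 8.407e+07 → L_total = 10·log₁₀(8.407e+07) = 79.25 dB.

79 dB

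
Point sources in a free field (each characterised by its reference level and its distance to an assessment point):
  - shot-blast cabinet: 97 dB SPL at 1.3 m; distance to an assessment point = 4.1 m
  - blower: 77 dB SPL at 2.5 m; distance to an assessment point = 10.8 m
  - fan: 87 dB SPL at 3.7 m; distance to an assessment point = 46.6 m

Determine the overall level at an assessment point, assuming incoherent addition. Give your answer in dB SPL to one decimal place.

Propagate each source to the receiver with L = L_ref − 20·log₁₀(r/r_ref), then add intensities.
shot-blast cabinet: 97 − 20·log₁₀(4.1/1.3) = 97 − 9.98 = 87.02 dB SPL.
blower: 77 − 20·log₁₀(10.8/2.5) = 77 − 12.71 = 64.29 dB SPL.
fan: 87 − 20·log₁₀(46.6/3.7) = 87 − 22.00 = 65.00 dB SPL.
Σ 10^(L/10) = 5.097e+08 → L_total = 10·log₁₀(5.097e+08) = 87.07 dB SPL.

87.1 dB SPL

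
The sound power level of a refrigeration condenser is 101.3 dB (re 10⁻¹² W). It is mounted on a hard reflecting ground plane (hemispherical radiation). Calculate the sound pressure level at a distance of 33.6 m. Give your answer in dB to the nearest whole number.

L_p = L_w − 10·log₁₀(2π·r²) with r = 33.6 m.
2π·r² = 7093 m², 10·log₁₀ of that is 38.509 dB.
L_p = 101.3 − 38.509 = 62.79 dB.

63 dB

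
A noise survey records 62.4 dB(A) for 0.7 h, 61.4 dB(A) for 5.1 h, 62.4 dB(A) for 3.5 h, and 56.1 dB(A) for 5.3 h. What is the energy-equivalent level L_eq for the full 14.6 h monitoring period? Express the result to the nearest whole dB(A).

61 dB(A)

Weight each interval's intensity by its duration and average over T = 14.6 h:
Σ tᵢ·10^(Lᵢ/10) = 0.7·10^(62.4/10) + 5.1·10^(61.4/10) + 3.5·10^(62.4/10) + 5.3·10^(56.1/10) = 1.650e+07.
L_eq = 10·log₁₀(1.650e+07/14.6) = 60.53 dB(A).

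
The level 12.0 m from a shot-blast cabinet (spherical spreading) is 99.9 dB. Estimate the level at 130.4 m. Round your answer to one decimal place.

Point-source attenuation: ΔL = 20·log₁₀(r₂/r₁) = 20·log₁₀(130.4/12.0) = 20.722 dB.
L₂ = 99.9 − 20·log₁₀(130.4/12.0) = 99.9 − 20.722 = 79.18 dB.

79.2 dB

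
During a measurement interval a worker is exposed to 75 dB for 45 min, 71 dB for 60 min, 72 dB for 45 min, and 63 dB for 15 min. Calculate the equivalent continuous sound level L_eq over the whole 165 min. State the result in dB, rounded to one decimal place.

72.5 dB

L_eq = 10·log₁₀[(1/T)·Σ tᵢ·10^(Lᵢ/10)] with T = 165 min.
Σ tᵢ·10^(Lᵢ/10) = 45·10^(75/10) + 60·10^(71/10) + 45·10^(72/10) + 15·10^(63/10) = 2.922e+09.
L_eq = 10·log₁₀(2.922e+09/165) = 72.48 dB.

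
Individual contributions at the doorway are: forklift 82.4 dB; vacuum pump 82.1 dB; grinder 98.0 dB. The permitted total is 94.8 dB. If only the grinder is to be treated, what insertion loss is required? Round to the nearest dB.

4 dB

Everything except the grinder sums to 10^(82.4/10) + 10^(82.1/10) = 3.360e+08 in linear terms, 85.26 dB.
To meet 94.8 dB overall, the treated grinder may contribute at most 10^(94.8/10) − 3.360e+08 = 2.684e+09, i.e. 94.29 dB.
So the grinder must be reduced from 98.0 to 94.29 dB: IL = 3.71 dB.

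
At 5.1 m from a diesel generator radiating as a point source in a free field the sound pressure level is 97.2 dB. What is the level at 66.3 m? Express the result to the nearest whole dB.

Spherical spreading from a point source gives a 20·log₁₀(r₂/r₁) drop.
L₂ = 97.2 − 20·log₁₀(66.3/5.1) = 97.2 − 22.279 = 74.92 dB.

75 dB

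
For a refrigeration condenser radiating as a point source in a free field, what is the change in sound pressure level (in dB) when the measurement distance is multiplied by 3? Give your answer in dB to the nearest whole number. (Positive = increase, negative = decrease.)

With spherical spreading the level changes by −20·log₁₀(r₂/r₁).
ΔL = −20·log₁₀(3) = -9.54 dB.

-10 dB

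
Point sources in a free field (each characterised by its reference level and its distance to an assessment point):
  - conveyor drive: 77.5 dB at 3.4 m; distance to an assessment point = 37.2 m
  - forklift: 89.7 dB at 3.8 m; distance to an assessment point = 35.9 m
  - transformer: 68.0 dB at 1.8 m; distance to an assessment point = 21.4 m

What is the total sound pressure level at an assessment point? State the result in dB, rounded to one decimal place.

70.4 dB

Propagate each source to the receiver with L = L_ref − 20·log₁₀(r/r_ref), then add intensities.
conveyor drive: 77.5 − 20·log₁₀(37.2/3.4) = 77.5 − 20.78 = 56.72 dB.
forklift: 89.7 − 20·log₁₀(35.9/3.8) = 89.7 − 19.51 = 70.19 dB.
transformer: 68.0 − 20·log₁₀(21.4/1.8) = 68.0 − 21.50 = 46.50 dB.
Σ 10^(L/10) = 1.097e+07 → L_total = 10·log₁₀(1.097e+07) = 70.40 dB.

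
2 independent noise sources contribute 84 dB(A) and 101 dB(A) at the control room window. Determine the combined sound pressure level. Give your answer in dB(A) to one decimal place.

101.1 dB(A)

Incoherent sources combine by intensity addition: L_total = 10·log₁₀(Σ 10^(L_i/10)).
Σ 10^(L/10) = 10^(84/10) + 10^(101/10) = 1.284e+10.
L_total = 10·log₁₀(1.284e+10) = 101.09 dB(A).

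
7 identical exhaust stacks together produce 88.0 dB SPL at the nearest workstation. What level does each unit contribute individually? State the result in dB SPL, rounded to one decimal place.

Dividing the total intensity by 7 lowers the level by 10·log₁₀ 7 = 8.451 dB: L₁ = 88.0 − 8.451.

79.5 dB SPL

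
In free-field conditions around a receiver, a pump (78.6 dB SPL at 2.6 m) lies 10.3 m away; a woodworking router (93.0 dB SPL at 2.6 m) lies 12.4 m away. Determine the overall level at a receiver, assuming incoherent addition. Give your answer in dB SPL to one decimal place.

79.7 dB SPL

First find each source's level at the receiver (point-source: −20·log₁₀(r/r_ref)), then combine on an intensity basis.
pump: 78.6 − 20·log₁₀(10.3/2.6) = 78.6 − 11.96 = 66.64 dB SPL.
woodworking router: 93.0 − 20·log₁₀(12.4/2.6) = 93.0 − 13.57 = 79.43 dB SPL.
Σ 10^(L/10) = 9.234e+07 → L_total = 10·log₁₀(9.234e+07) = 79.65 dB SPL.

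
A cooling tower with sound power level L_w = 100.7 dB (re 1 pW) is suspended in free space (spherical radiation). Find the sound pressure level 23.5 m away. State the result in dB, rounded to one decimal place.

L_p = L_w − 10·log₁₀(4π·r²) with r = 23.5 m.
4π·r² = 6940 m², 10·log₁₀ of that is 38.413 dB.
L_p = 100.7 − 38.413 = 62.29 dB.

62.3 dB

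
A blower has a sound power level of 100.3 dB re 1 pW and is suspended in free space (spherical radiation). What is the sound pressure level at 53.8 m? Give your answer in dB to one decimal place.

54.7 dB

The power spreads over a sphere of area 4π·r², so L_p = L_w − 10·log₁₀(4π·r²).
4π·r² = 3.637e+04 m², 10·log₁₀ of that is 45.608 dB.
L_p = 100.3 − 45.608 = 54.69 dB.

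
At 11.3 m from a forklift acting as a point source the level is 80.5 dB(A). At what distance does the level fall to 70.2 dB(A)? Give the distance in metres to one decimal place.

Point-source spreading drops the level by 20·log₁₀(r₂/r₁); inverting, r₂/r₁ = 10^(ΔL/20).
r₂ = 11.3·10^((80.5−70.2)/20) = 11.3·10^(10.3/20) = 36.99 m.

37.0 m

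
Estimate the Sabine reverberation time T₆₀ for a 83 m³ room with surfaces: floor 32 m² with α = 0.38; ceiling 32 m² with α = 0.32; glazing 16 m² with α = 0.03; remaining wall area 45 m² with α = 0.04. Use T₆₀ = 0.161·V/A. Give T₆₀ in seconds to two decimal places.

Total absorption A = 32·0.38 + 32·0.32 + 16·0.03 + 45·0.04 = 24.68 m² sabins.
T₆₀ = 0.161·V/A = 0.161·83/24.68 = 0.541 s.

0.54 s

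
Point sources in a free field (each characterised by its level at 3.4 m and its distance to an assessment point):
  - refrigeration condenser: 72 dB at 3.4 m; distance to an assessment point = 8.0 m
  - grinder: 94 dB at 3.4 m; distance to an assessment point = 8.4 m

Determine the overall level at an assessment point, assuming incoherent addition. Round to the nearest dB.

Propagate each source to the receiver with L = L_ref − 20·log₁₀(r/r_ref), then add intensities.
refrigeration condenser: 72 − 20·log₁₀(8.0/3.4) = 72 − 7.43 = 64.57 dB.
grinder: 94 − 20·log₁₀(8.4/3.4) = 94 − 7.86 = 86.14 dB.
Σ 10^(L/10) = 4.144e+08 → L_total = 10·log₁₀(4.144e+08) = 86.17 dB.

86 dB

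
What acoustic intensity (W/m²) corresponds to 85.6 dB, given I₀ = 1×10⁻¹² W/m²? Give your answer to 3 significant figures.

I = I₀·10^(L/10) = 10⁻¹² × 10^(85.6/10) = 10^(-3.440).

0.000363 W/m²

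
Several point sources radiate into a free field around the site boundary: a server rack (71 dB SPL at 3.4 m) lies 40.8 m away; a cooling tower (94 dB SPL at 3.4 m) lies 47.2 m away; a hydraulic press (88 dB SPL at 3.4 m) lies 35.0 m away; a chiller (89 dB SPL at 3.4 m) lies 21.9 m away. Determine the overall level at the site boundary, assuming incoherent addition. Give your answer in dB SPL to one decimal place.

75.8 dB SPL

Apply inverse-square spreading to bring every level to the receiver, then sum 10^(L/10).
server rack: 71 − 20·log₁₀(40.8/3.4) = 71 − 21.58 = 49.42 dB SPL.
cooling tower: 94 − 20·log₁₀(47.2/3.4) = 94 − 22.85 = 71.15 dB SPL.
hydraulic press: 88 − 20·log₁₀(35.0/3.4) = 88 − 20.25 = 67.75 dB SPL.
chiller: 89 − 20·log₁₀(21.9/3.4) = 89 − 16.18 = 72.82 dB SPL.
Σ 10^(L/10) = 3.822e+07 → L_total = 10·log₁₀(3.822e+07) = 75.82 dB SPL.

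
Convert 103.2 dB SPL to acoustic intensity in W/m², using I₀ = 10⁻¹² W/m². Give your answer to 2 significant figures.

0.021 W/m²

I/I₀ = 10^(103.2/10) = 2.089e+10, so I = 2.089e+10 × 10⁻¹² W/m².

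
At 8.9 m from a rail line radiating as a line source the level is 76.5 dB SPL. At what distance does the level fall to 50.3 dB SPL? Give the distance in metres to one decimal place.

3710.1 m

For a line source L₁ − L₂ = 10·log₁₀(r₂/r₁), so r₂ = r₁·10^((L₁−L₂)/10).
r₂ = 8.9·10^((76.5−50.3)/10) = 8.9·10^(26.2/10) = 3710.14 m.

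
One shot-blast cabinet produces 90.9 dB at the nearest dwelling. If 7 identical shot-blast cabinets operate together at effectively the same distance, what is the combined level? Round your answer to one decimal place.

With 7 equal, uncorrelated contributions the intensity is 7× that of one unit, giving a rise of 10·log₁₀ 7.
L_total = 90.9 + 10·log₁₀(7) = 90.9 + 8.451 = 99.35 dB.

99.4 dB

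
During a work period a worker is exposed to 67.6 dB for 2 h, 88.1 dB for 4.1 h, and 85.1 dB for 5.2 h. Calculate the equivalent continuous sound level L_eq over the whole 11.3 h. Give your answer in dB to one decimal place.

85.8 dB

Weight each interval's intensity by its duration and average over T = 11.3 h:
Σ tᵢ·10^(Lᵢ/10) = 2·10^(67.6/10) + 4.1·10^(88.1/10) + 5.2·10^(85.1/10) = 4.341e+09.
L_eq = 10·log₁₀(4.341e+09/11.3) = 85.85 dB.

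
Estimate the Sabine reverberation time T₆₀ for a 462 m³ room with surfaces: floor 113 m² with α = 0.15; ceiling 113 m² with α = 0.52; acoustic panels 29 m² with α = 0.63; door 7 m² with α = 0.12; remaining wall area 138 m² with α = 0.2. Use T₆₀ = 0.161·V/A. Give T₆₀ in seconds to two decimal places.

0.61 s

A = Σ Sᵢαᵢ = 113·0.15 + 113·0.52 + 29·0.63 + 7·0.12 + 138·0.2 = 122.42 m².
T₆₀ = 0.161 × 462 / 122.42 = 0.608 s.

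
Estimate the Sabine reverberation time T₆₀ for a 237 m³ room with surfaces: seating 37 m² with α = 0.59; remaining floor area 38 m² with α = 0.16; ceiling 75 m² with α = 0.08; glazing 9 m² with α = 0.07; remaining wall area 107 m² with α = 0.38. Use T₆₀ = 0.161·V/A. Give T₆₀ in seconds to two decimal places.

0.51 s

A = Σ Sᵢαᵢ = 37·0.59 + 38·0.16 + 75·0.08 + 9·0.07 + 107·0.38 = 75.20 m².
T₆₀ = 0.161 × 237 / 75.20 = 0.507 s.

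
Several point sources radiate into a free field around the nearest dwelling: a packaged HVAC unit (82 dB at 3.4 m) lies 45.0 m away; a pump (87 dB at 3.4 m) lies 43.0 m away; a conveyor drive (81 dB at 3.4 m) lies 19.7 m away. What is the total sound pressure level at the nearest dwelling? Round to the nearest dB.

69 dB

First find each source's level at the receiver (point-source: −20·log₁₀(r/r_ref)), then combine on an intensity basis.
packaged HVAC unit: 82 − 20·log₁₀(45.0/3.4) = 82 − 22.43 = 59.57 dB.
pump: 87 − 20·log₁₀(43.0/3.4) = 87 − 22.04 = 64.96 dB.
conveyor drive: 81 − 20·log₁₀(19.7/3.4) = 81 − 15.26 = 65.74 dB.
Σ 10^(L/10) = 7.788e+06 → L_total = 10·log₁₀(7.788e+06) = 68.91 dB.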